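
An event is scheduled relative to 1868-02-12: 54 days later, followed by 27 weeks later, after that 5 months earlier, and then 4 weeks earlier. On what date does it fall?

April 14, 1868

Advancing 54 days from February 12, 1868:
February has 29 days, so 29 − 12 = 17 days remain after February 12, 1868; 54 − 17 = 37 left.
March 1868 has 31 days: 37 − 31 = 6 left.
6 days into April 1868 → April 6, 1868.
Adding 27 weeks (= 189 days) from April 6, 1868:
April has 30 days, so 30 − 6 = 24 days remain after April 6, 1868; 189 − 24 = 165 left.
May 1868 has 31 days: 165 − 31 = 134 left.
June 1868 has 30 days: 134 − 30 = 104 left.
July 1868 has 31 days: 104 − 31 = 73 left.
August 1868 has 31 days: 73 − 31 = 42 left.
September 1868 has 30 days: 42 − 30 = 12 left.
12 days into October 1868 → October 12, 1868.
Going back 5 months from October 12, 1868:
month 10 − 5 = 5 → May 1868.
Day 12 is valid in May, giving May 12, 1868.
Counting back 4 weeks (= 28 days) from May 12, 1868:
Going back 12 days from May 12, 1868 reaches the end of the previous month; 28 − 12 = 16 left.
April 1868 has 30 days; 30 − 16 = 14 → April 14, 1868.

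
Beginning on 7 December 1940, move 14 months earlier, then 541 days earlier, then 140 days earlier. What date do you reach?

November 25, 1937

Subtracting 14 months from December 7, 1940:
month 12 − 14 = -2, which is month 10 of year 1939 → October 1939.
Day 7 is valid in October, giving October 7, 1939.
Going back 541 days from October 7, 1939:
Going back 7 days from October 7, 1939 reaches the end of the previous month; 541 − 7 = 534 left.
September 1939 has 30 days: 534 − 30 = 504 left.
August 1939 has 31 days: 504 − 31 = 473 left.
July 1939 has 31 days: 473 − 31 = 442 left.
June 1939 has 30 days: 442 − 30 = 412 left.
May 1939 has 31 days: 412 − 31 = 381 left.
April 1939 has 30 days: 381 − 30 = 351 left.
March 1939 has 31 days: 351 − 31 = 320 left.
February 1939 has 28 days (1939 is not a leap year): 320 − 28 = 292 left.
January 1939 has 31 days: 292 − 31 = 261 left.
December 1938 has 31 days: 261 − 31 = 230 left.
November 1938 has 30 days: 230 − 30 = 200 left.
October 1938 has 31 days: 200 − 31 = 169 left.
September 1938 has 30 days: 169 − 30 = 139 left.
August 1938 has 31 days: 139 − 31 = 108 left.
July 1938 has 31 days: 108 − 31 = 77 left.
June 1938 has 30 days: 77 − 30 = 47 left.
May 1938 has 31 days: 47 − 31 = 16 left.
April 1938 has 30 days; 30 − 16 = 14 → April 14, 1938.
Subtracting 140 days from April 14, 1938:
Going back 14 days from April 14, 1938 reaches the end of the previous month; 140 − 14 = 126 left.
March 1938 has 31 days: 126 − 31 = 95 left.
February 1938 has 28 days (1938 is not a leap year): 95 − 28 = 67 left.
January 1938 has 31 days: 67 − 31 = 36 left.
December 1937 has 31 days: 36 − 31 = 5 left.
November 1937 has 30 days; 30 − 5 = 25 → November 25, 1937.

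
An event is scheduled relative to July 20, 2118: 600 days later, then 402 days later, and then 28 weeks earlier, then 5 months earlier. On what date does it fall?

May 3, 2120

Counting forward 600 days from July 20, 2118:
July has 31 days, so 31 − 20 = 11 days remain after July 20, 2118; 600 − 11 = 589 left.
August 2118 has 31 days: 589 − 31 = 558 left.
September 2118 has 30 days: 558 − 30 = 528 left.
October 2118 has 31 days: 528 − 31 = 497 left.
November 2118 has 30 days: 497 − 30 = 467 left.
December 2118 has 31 days: 467 − 31 = 436 left.
January 2119 has 31 days: 436 − 31 = 405 left.
February 2119 has 28 days (2119 is not a leap year): 405 − 28 = 377 left.
March 2119 has 31 days: 377 − 31 = 346 left.
April 2119 has 30 days: 346 − 30 = 316 left.
May 2119 has 31 days: 316 − 31 = 285 left.
June 2119 has 30 days: 285 − 30 = 255 left.
July 2119 has 31 days: 255 − 31 = 224 left.
August 2119 has 31 days: 224 − 31 = 193 left.
September 2119 has 30 days: 193 − 30 = 163 left.
October 2119 has 31 days: 163 − 31 = 132 left.
November 2119 has 30 days: 132 − 30 = 102 left.
December 2119 has 31 days: 102 − 31 = 71 left.
January 2120 has 31 days: 71 − 31 = 40 left.
February 2120 has 29 days (2120 is a leap year): 40 − 29 = 11 left.
11 days into March 2120 → March 11, 2120.
Adding 402 days from March 11, 2120:
March has 31 days, so 31 − 11 = 20 days remain after March 11, 2120; 402 − 20 = 382 left.
April 2120 has 30 days: 382 − 30 = 352 left.
May 2120 has 31 days: 352 − 31 = 321 left.
June 2120 has 30 days: 321 − 30 = 291 left.
July 2120 has 31 days: 291 − 31 = 260 left.
August 2120 has 31 days: 260 − 31 = 229 left.
September 2120 has 30 days: 229 − 30 = 199 left.
October 2120 has 31 days: 199 − 31 = 168 left.
November 2120 has 30 days: 168 − 30 = 138 left.
December 2120 has 31 days: 138 − 31 = 107 left.
January 2121 has 31 days: 107 − 31 = 76 left.
February 2121 has 28 days (2121 is not a leap year): 76 − 28 = 48 left.
March 2121 has 31 days: 48 − 31 = 17 left.
17 days into April 2121 → April 17, 2121.
Counting back 28 weeks (= 196 days) from April 17, 2121:
Going back 17 days from April 17, 2121 reaches the end of the previous month; 196 − 17 = 179 left.
March 2121 has 31 days: 179 − 31 = 148 left.
February 2121 has 28 days (2121 is not a leap year): 148 − 28 = 120 left.
January 2121 has 31 days: 120 − 31 = 89 left.
December 2120 has 31 days: 89 − 31 = 58 left.
November 2120 has 30 days: 58 − 30 = 28 left.
October 2120 has 31 days; 31 − 28 = 3 → October 3, 2120.
Subtracting 5 months from October 3, 2120:
month 10 − 5 = 5 → May 2120.
Day 3 is valid in May, giving May 3, 2120.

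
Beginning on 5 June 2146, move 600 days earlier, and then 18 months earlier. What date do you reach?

April 13, 2143

Counting back 600 days from June 5, 2146:
Going back 5 days from June 5, 2146 reaches the end of the previous month; 600 − 5 = 595 left.
May 2146 has 31 days: 595 − 31 = 564 left.
April 2146 has 30 days: 564 − 30 = 534 left.
March 2146 has 31 days: 534 − 31 = 503 left.
February 2146 has 28 days (2146 is not a leap year): 503 − 28 = 475 left.
January 2146 has 31 days: 475 − 31 = 444 left.
December 2145 has 31 days: 444 − 31 = 413 left.
November 2145 has 30 days: 413 − 30 = 383 left.
October 2145 has 31 days: 383 − 31 = 352 left.
September 2145 has 30 days: 352 − 30 = 322 left.
August 2145 has 31 days: 322 − 31 = 291 left.
July 2145 has 31 days: 291 − 31 = 260 left.
June 2145 has 30 days: 260 − 30 = 230 left.
May 2145 has 31 days: 230 − 31 = 199 left.
April 2145 has 30 days: 199 − 30 = 169 left.
March 2145 has 31 days: 169 − 31 = 138 left.
February 2145 has 28 days (2145 is not a leap year): 138 − 28 = 110 left.
January 2145 has 31 days: 110 − 31 = 79 left.
December 2144 has 31 days: 79 − 31 = 48 left.
November 2144 has 30 days: 48 − 30 = 18 left.
October 2144 has 31 days; 31 − 18 = 13 → October 13, 2144.
Going back 18 months from October 13, 2144:
month 10 − 18 = -8, which is month 4 of year 2143 → April 2143.
Day 13 is valid in April, giving April 13, 2143.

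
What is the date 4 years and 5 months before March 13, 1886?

Counting back 4 years and 5 months from March 13, 1886.
-4 years → 1882; month 3 − 5 = -2, which is month 10 of year 1881 → October 1881.
Day 13 is valid in October, giving October 13, 1881.

October 13, 1881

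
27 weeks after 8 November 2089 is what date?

Advancing 27 weeks = 189 days from November 8, 2089.
November has 30 days, so 30 − 8 = 22 days remain after November 8, 2089; 189 − 22 = 167 left.
December 2089 has 31 days: 167 − 31 = 136 left.
January 2090 has 31 days: 136 − 31 = 105 left.
February 2090 has 28 days (2090 is not a leap year): 105 − 28 = 77 left.
March 2090 has 31 days: 77 − 31 = 46 left.
April 2090 has 30 days: 46 − 30 = 16 left.
16 days into May 2090 → May 16, 2090.

May 16, 2090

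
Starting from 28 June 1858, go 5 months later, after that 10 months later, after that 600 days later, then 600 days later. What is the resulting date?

Advancing 5 months from June 28, 1858:
month 6 + 5 = 11 → November 1858.
Day 28 is valid in November, giving November 28, 1858.
Counting forward 10 months from November 28, 1858:
month 11 + 10 = 21, which is month 9 of year 1859 → September 1859.
Day 28 is valid in September, giving September 28, 1859.
Advancing 600 days from September 28, 1859:
September has 30 days, so 30 − 28 = 2 days remain after September 28, 1859; 600 − 2 = 598 left.
October 1859 has 31 days: 598 − 31 = 567 left.
November 1859 has 30 days: 567 − 30 = 537 left.
December 1859 has 31 days: 537 − 31 = 506 left.
January 1860 has 31 days: 506 − 31 = 475 left.
February 1860 has 29 days (1860 is a leap year): 475 − 29 = 446 left.
March 1860 has 31 days: 446 − 31 = 415 left.
April 1860 has 30 days: 415 − 30 = 385 left.
May 1860 has 31 days: 385 − 31 = 354 left.
June 1860 has 30 days: 354 − 30 = 324 left.
July 1860 has 31 days: 324 − 31 = 293 left.
August 1860 has 31 days: 293 − 31 = 262 left.
September 1860 has 30 days: 262 − 30 = 232 left.
October 1860 has 31 days: 232 − 31 = 201 left.
November 1860 has 30 days: 201 − 30 = 171 left.
December 1860 has 31 days: 171 − 31 = 140 left.
January 1861 has 31 days: 140 − 31 = 109 left.
February 1861 has 28 days (1861 is not a leap year): 109 − 28 = 81 left.
March 1861 has 31 days: 81 − 31 = 50 left.
April 1861 has 30 days: 50 − 30 = 20 left.
20 days into May 1861 → May 20, 1861.
Counting forward 600 days from May 20, 1861:
May has 31 days, so 31 − 20 = 11 days remain after May 20, 1861; 600 − 11 = 589 left.
June 1861 has 30 days: 589 − 30 = 559 left.
July 1861 has 31 days: 559 − 31 = 528 left.
August 1861 has 31 days: 528 − 31 = 497 left.
September 1861 has 30 days: 497 − 30 = 467 left.
October 1861 has 31 days: 467 − 31 = 436 left.
November 1861 has 30 days: 436 − 30 = 406 left.
December 1861 has 31 days: 406 − 31 = 375 left.
January 1862 has 31 days: 375 − 31 = 344 left.
February 1862 has 28 days (1862 is not a leap year): 344 − 28 = 316 left.
March 1862 has 31 days: 316 − 31 = 285 left.
April 1862 has 30 days: 285 − 30 = 255 left.
May 1862 has 31 days: 255 − 31 = 224 left.
June 1862 has 30 days: 224 − 30 = 194 left.
July 1862 has 31 days: 194 − 31 = 163 left.
August 1862 has 31 days: 163 − 31 = 132 left.
September 1862 has 30 days: 132 − 30 = 102 left.
October 1862 has 31 days: 102 − 31 = 71 left.
November 1862 has 30 days: 71 − 30 = 41 left.
December 1862 has 31 days: 41 − 31 = 10 left.
10 days into January 1863 → January 10, 1863.

January 10, 1863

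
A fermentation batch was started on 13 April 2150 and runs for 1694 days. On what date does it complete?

Adding 1694 days from April 13, 2150.
April has 30 days, so 30 − 13 = 17 days remain after April 13, 2150; 1694 − 17 = 1677 left.
May 2150 has 31 days: 1677 − 31 = 1646 left.
June 2150 has 30 days: 1646 − 30 = 1616 left.
July 2150 has 31 days: 1616 − 31 = 1585 left.
August 2150 has 31 days: 1585 − 31 = 1554 left.
September 2150 has 30 days: 1554 − 30 = 1524 left.
October 2150 has 31 days: 1524 − 31 = 1493 left.
November 2150 has 30 days: 1493 − 30 = 1463 left.
December 2150 has 31 days: 1463 − 31 = 1432 left.
January 2151 has 31 days: 1432 − 31 = 1401 left.
February 2151 has 28 days (2151 is not a leap year): 1401 − 28 = 1373 left.
March 2151 has 31 days: 1373 − 31 = 1342 left.
April 2151 has 30 days: 1342 − 30 = 1312 left.
May 2151 has 31 days: 1312 − 31 = 1281 left.
June 2151 has 30 days: 1281 − 30 = 1251 left.
July 2151 has 31 days: 1251 − 31 = 1220 left.
August 2151 has 31 days: 1220 − 31 = 1189 left.
September 2151 has 30 days: 1189 − 30 = 1159 left.
October 2151 has 31 days: 1159 − 31 = 1128 left.
November 2151 has 30 days: 1128 − 30 = 1098 left.
December 2151 has 31 days: 1098 − 31 = 1067 left.
January 2152 has 31 days: 1067 − 31 = 1036 left.
February 2152 has 29 days (2152 is a leap year): 1036 − 29 = 1007 left.
March 2152 has 31 days: 1007 − 31 = 976 left.
April 2152 has 30 days: 976 − 30 = 946 left.
May 2152 has 31 days: 946 − 31 = 915 left.
June 2152 has 30 days: 915 − 30 = 885 left.
July 2152 has 31 days: 885 − 31 = 854 left.
August 2152 has 31 days: 854 − 31 = 823 left.
September 2152 has 30 days: 823 − 30 = 793 left.
October 2152 has 31 days: 793 − 31 = 762 left.
November 2152 has 30 days: 762 − 30 = 732 left.
December 2152 has 31 days: 732 − 31 = 701 left.
January 2153 has 31 days: 701 − 31 = 670 left.
February 2153 has 28 days (2153 is not a leap year): 670 − 28 = 642 left.
March 2153 has 31 days: 642 − 31 = 611 left.
April 2153 has 30 days: 611 − 30 = 581 left.
May 2153 has 31 days: 581 − 31 = 550 left.
June 2153 has 30 days: 550 − 30 = 520 left.
July 2153 has 31 days: 520 − 31 = 489 left.
August 2153 has 31 days: 489 − 31 = 458 left.
September 2153 has 30 days: 458 − 30 = 428 left.
October 2153 has 31 days: 428 − 31 = 397 left.
November 2153 has 30 days: 397 − 30 = 367 left.
December 2153 has 31 days: 367 − 31 = 336 left.
January 2154 has 31 days: 336 − 31 = 305 left.
February 2154 has 28 days (2154 is not a leap year): 305 − 28 = 277 left.
March 2154 has 31 days: 277 − 31 = 246 left.
April 2154 has 30 days: 246 − 30 = 216 left.
May 2154 has 31 days: 216 − 31 = 185 left.
June 2154 has 30 days: 185 − 30 = 155 left.
July 2154 has 31 days: 155 − 31 = 124 left.
August 2154 has 31 days: 124 − 31 = 93 left.
September 2154 has 30 days: 93 − 30 = 63 left.
October 2154 has 31 days: 63 − 31 = 32 left.
November 2154 has 30 days: 32 − 30 = 2 left.
2 days into December 2154 → December 2, 2154.

December 2, 2154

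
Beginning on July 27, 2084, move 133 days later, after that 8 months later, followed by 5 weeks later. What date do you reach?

September 11, 2085

Adding 133 days from July 27, 2084:
July has 31 days, so 31 − 27 = 4 days remain after July 27, 2084; 133 − 4 = 129 left.
August 2084 has 31 days: 129 − 31 = 98 left.
September 2084 has 30 days: 98 − 30 = 68 left.
October 2084 has 31 days: 68 − 31 = 37 left.
November 2084 has 30 days: 37 − 30 = 7 left.
7 days into December 2084 → December 7, 2084.
Advancing 8 months from December 7, 2084:
month 12 + 8 = 20, which is month 8 of year 2085 → August 2085.
Day 7 is valid in August, giving August 7, 2085.
Counting forward 5 weeks (= 35 days) from August 7, 2085:
August has 31 days, so 31 − 7 = 24 days remain after August 7, 2085; 35 − 24 = 11 left.
11 days into September 2085 → September 11, 2085.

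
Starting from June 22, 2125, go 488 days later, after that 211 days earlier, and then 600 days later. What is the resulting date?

Advancing 488 days from June 22, 2125:
June has 30 days, so 30 − 22 = 8 days remain after June 22, 2125; 488 − 8 = 480 left.
July 2125 has 31 days: 480 − 31 = 449 left.
August 2125 has 31 days: 449 − 31 = 418 left.
September 2125 has 30 days: 418 − 30 = 388 left.
October 2125 has 31 days: 388 − 31 = 357 left.
November 2125 has 30 days: 357 − 30 = 327 left.
December 2125 has 31 days: 327 − 31 = 296 left.
January 2126 has 31 days: 296 − 31 = 265 left.
February 2126 has 28 days (2126 is not a leap year): 265 − 28 = 237 left.
March 2126 has 31 days: 237 − 31 = 206 left.
April 2126 has 30 days: 206 − 30 = 176 left.
May 2126 has 31 days: 176 − 31 = 145 left.
June 2126 has 30 days: 145 − 30 = 115 left.
July 2126 has 31 days: 115 − 31 = 84 left.
August 2126 has 31 days: 84 − 31 = 53 left.
September 2126 has 30 days: 53 − 30 = 23 left.
23 days into October 2126 → October 23, 2126.
Counting back 211 days from October 23, 2126:
Going back 23 days from October 23, 2126 reaches the end of the previous month; 211 − 23 = 188 left.
September 2126 has 30 days: 188 − 30 = 158 left.
August 2126 has 31 days: 158 − 31 = 127 left.
July 2126 has 31 days: 127 − 31 = 96 left.
June 2126 has 30 days: 96 − 30 = 66 left.
May 2126 has 31 days: 66 − 31 = 35 left.
April 2126 has 30 days: 35 − 30 = 5 left.
March 2126 has 31 days; 31 − 5 = 26 → March 26, 2126.
Adding 600 days from March 26, 2126:
March has 31 days, so 31 − 26 = 5 days remain after March 26, 2126; 600 − 5 = 595 left.
April 2126 has 30 days: 595 − 30 = 565 left.
May 2126 has 31 days: 565 − 31 = 534 left.
June 2126 has 30 days: 534 − 30 = 504 left.
July 2126 has 31 days: 504 − 31 = 473 left.
August 2126 has 31 days: 473 − 31 = 442 left.
September 2126 has 30 days: 442 − 30 = 412 left.
October 2126 has 31 days: 412 − 31 = 381 left.
November 2126 has 30 days: 381 − 30 = 351 left.
December 2126 has 31 days: 351 − 31 = 320 left.
January 2127 has 31 days: 320 − 31 = 289 left.
February 2127 has 28 days (2127 is not a leap year): 289 − 28 = 261 left.
March 2127 has 31 days: 261 − 31 = 230 left.
April 2127 has 30 days: 230 − 30 = 200 left.
May 2127 has 31 days: 200 − 31 = 169 left.
June 2127 has 30 days: 169 − 30 = 139 left.
July 2127 has 31 days: 139 − 31 = 108 left.
August 2127 has 31 days: 108 − 31 = 77 left.
September 2127 has 30 days: 77 − 30 = 47 left.
October 2127 has 31 days: 47 − 31 = 16 left.
16 days into November 2127 → November 16, 2127.

November 16, 2127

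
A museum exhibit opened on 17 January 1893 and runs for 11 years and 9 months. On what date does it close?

October 17, 1904

Counting forward 11 years and 9 months from January 17, 1893.
+11 years → 1904; month 1 + 9 = 10 → October 1904.
Day 17 is valid in October, giving October 17, 1904.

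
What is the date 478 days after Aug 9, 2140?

November 30, 2141

Adding 478 days from August 9, 2140.
August has 31 days, so 31 − 9 = 22 days remain after August 9, 2140; 478 − 22 = 456 left.
September 2140 has 30 days: 456 − 30 = 426 left.
October 2140 has 31 days: 426 − 31 = 395 left.
November 2140 has 30 days: 395 − 30 = 365 left.
December 2140 has 31 days: 365 − 31 = 334 left.
January 2141 has 31 days: 334 − 31 = 303 left.
February 2141 has 28 days (2141 is not a leap year): 303 − 28 = 275 left.
March 2141 has 31 days: 275 − 31 = 244 left.
April 2141 has 30 days: 244 − 30 = 214 left.
May 2141 has 31 days: 214 − 31 = 183 left.
June 2141 has 30 days: 183 − 30 = 153 left.
July 2141 has 31 days: 153 − 31 = 122 left.
August 2141 has 31 days: 122 − 31 = 91 left.
September 2141 has 30 days: 91 − 30 = 61 left.
October 2141 has 31 days: 61 − 31 = 30 left.
30 days into November 2141 → November 30, 2141.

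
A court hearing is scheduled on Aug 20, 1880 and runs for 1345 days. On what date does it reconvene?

Adding 1345 days from August 20, 1880.
August has 31 days, so 31 − 20 = 11 days remain after August 20, 1880; 1345 − 11 = 1334 left.
September 1880 has 30 days: 1334 − 30 = 1304 left.
October 1880 has 31 days: 1304 − 31 = 1273 left.
November 1880 has 30 days: 1273 − 30 = 1243 left.
December 1880 has 31 days: 1243 − 31 = 1212 left.
January 1881 has 31 days: 1212 − 31 = 1181 left.
February 1881 has 28 days (1881 is not a leap year): 1181 − 28 = 1153 left.
March 1881 has 31 days: 1153 − 31 = 1122 left.
April 1881 has 30 days: 1122 − 30 = 1092 left.
May 1881 has 31 days: 1092 − 31 = 1061 left.
June 1881 has 30 days: 1061 − 30 = 1031 left.
July 1881 has 31 days: 1031 − 31 = 1000 left.
August 1881 has 31 days: 1000 − 31 = 969 left.
September 1881 has 30 days: 969 − 30 = 939 left.
October 1881 has 31 days: 939 − 31 = 908 left.
November 1881 has 30 days: 908 − 30 = 878 left.
December 1881 has 31 days: 878 − 31 = 847 left.
January 1882 has 31 days: 847 − 31 = 816 left.
February 1882 has 28 days (1882 is not a leap year): 816 − 28 = 788 left.
March 1882 has 31 days: 788 − 31 = 757 left.
April 1882 has 30 days: 757 − 30 = 727 left.
May 1882 has 31 days: 727 − 31 = 696 left.
June 1882 has 30 days: 696 − 30 = 666 left.
July 1882 has 31 days: 666 − 31 = 635 left.
August 1882 has 31 days: 635 − 31 = 604 left.
September 1882 has 30 days: 604 − 30 = 574 left.
October 1882 has 31 days: 574 − 31 = 543 left.
November 1882 has 30 days: 543 − 30 = 513 left.
December 1882 has 31 days: 513 − 31 = 482 left.
January 1883 has 31 days: 482 − 31 = 451 left.
February 1883 has 28 days (1883 is not a leap year): 451 − 28 = 423 left.
March 1883 has 31 days: 423 − 31 = 392 left.
April 1883 has 30 days: 392 − 30 = 362 left.
May 1883 has 31 days: 362 − 31 = 331 left.
June 1883 has 30 days: 331 − 30 = 301 left.
July 1883 has 31 days: 301 − 31 = 270 left.
August 1883 has 31 days: 270 − 31 = 239 left.
September 1883 has 30 days: 239 − 30 = 209 left.
October 1883 has 31 days: 209 − 31 = 178 left.
November 1883 has 30 days: 178 − 30 = 148 left.
December 1883 has 31 days: 148 − 31 = 117 left.
January 1884 has 31 days: 117 − 31 = 86 left.
February 1884 has 29 days (1884 is a leap year): 86 − 29 = 57 left.
March 1884 has 31 days: 57 − 31 = 26 left.
26 days into April 1884 → April 26, 1884.

April 26, 1884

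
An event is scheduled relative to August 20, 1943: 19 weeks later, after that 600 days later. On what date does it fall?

Counting forward 19 weeks (= 133 days) from August 20, 1943:
August has 31 days, so 31 − 20 = 11 days remain after August 20, 1943; 133 − 11 = 122 left.
September 1943 has 30 days: 122 − 30 = 92 left.
October 1943 has 31 days: 92 − 31 = 61 left.
November 1943 has 30 days: 61 − 30 = 31 left.
31 days into December 1943 → December 31, 1943.
Adding 600 days from December 31, 1943:
December has 31 days, so 31 − 31 = 0 days remain after December 31, 1943; 600 − 0 = 600 left.
January 1944 has 31 days: 600 − 31 = 569 left.
February 1944 has 29 days (1944 is a leap year): 569 − 29 = 540 left.
March 1944 has 31 days: 540 − 31 = 509 left.
April 1944 has 30 days: 509 − 30 = 479 left.
May 1944 has 31 days: 479 − 31 = 448 left.
June 1944 has 30 days: 448 − 30 = 418 left.
July 1944 has 31 days: 418 − 31 = 387 left.
August 1944 has 31 days: 387 − 31 = 356 left.
September 1944 has 30 days: 356 − 30 = 326 left.
October 1944 has 31 days: 326 − 31 = 295 left.
November 1944 has 30 days: 295 − 30 = 265 left.
December 1944 has 31 days: 265 − 31 = 234 left.
January 1945 has 31 days: 234 − 31 = 203 left.
February 1945 has 28 days (1945 is not a leap year): 203 − 28 = 175 left.
March 1945 has 31 days: 175 − 31 = 144 left.
April 1945 has 30 days: 144 − 30 = 114 left.
May 1945 has 31 days: 114 − 31 = 83 left.
June 1945 has 30 days: 83 − 30 = 53 left.
July 1945 has 31 days: 53 − 31 = 22 left.
22 days into August 1945 → August 22, 1945.

August 22, 1945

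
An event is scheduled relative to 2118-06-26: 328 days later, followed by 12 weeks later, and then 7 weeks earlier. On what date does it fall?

June 24, 2119

Adding 328 days from June 26, 2118:
June has 30 days, so 30 − 26 = 4 days remain after June 26, 2118; 328 − 4 = 324 left.
July 2118 has 31 days: 324 − 31 = 293 left.
August 2118 has 31 days: 293 − 31 = 262 left.
September 2118 has 30 days: 262 − 30 = 232 left.
October 2118 has 31 days: 232 − 31 = 201 left.
November 2118 has 30 days: 201 − 30 = 171 left.
December 2118 has 31 days: 171 − 31 = 140 left.
January 2119 has 31 days: 140 − 31 = 109 left.
February 2119 has 28 days (2119 is not a leap year): 109 − 28 = 81 left.
March 2119 has 31 days: 81 − 31 = 50 left.
April 2119 has 30 days: 50 − 30 = 20 left.
20 days into May 2119 → May 20, 2119.
Counting forward 12 weeks (= 84 days) from May 20, 2119:
May has 31 days, so 31 − 20 = 11 days remain after May 20, 2119; 84 − 11 = 73 left.
June 2119 has 30 days: 73 − 30 = 43 left.
July 2119 has 31 days: 43 − 31 = 12 left.
12 days into August 2119 → August 12, 2119.
Going back 7 weeks (= 49 days) from August 12, 2119:
Going back 12 days from August 12, 2119 reaches the end of the previous month; 49 − 12 = 37 left.
July 2119 has 31 days: 37 − 31 = 6 left.
June 2119 has 30 days; 30 − 6 = 24 → June 24, 2119.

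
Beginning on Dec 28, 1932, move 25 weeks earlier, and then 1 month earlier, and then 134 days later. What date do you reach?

October 18, 1932

Subtracting 25 weeks (= 175 days) from December 28, 1932:
Going back 28 days from December 28, 1932 reaches the end of the previous month; 175 − 28 = 147 left.
November 1932 has 30 days: 147 − 30 = 117 left.
October 1932 has 31 days: 117 − 31 = 86 left.
September 1932 has 30 days: 86 − 30 = 56 left.
August 1932 has 31 days: 56 − 31 = 25 left.
July 1932 has 31 days; 31 − 25 = 6 → July 6, 1932.
Going back 1 month from July 6, 1932:
month 7 − 1 = 6 → June 1932.
Day 6 is valid in June, giving June 6, 1932.
Adding 134 days from June 6, 1932:
June has 30 days, so 30 − 6 = 24 days remain after June 6, 1932; 134 − 24 = 110 left.
July 1932 has 31 days: 110 − 31 = 79 left.
August 1932 has 31 days: 79 − 31 = 48 left.
September 1932 has 30 days: 48 − 30 = 18 left.
18 days into October 1932 → October 18, 1932.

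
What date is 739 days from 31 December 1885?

January 9, 1888

Counting forward 739 days from December 31, 1885.
December has 31 days, so 31 − 31 = 0 days remain after December 31, 1885; 739 − 0 = 739 left.
January 1886 has 31 days: 739 − 31 = 708 left.
February 1886 has 28 days (1886 is not a leap year): 708 − 28 = 680 left.
March 1886 has 31 days: 680 − 31 = 649 left.
April 1886 has 30 days: 649 − 30 = 619 left.
May 1886 has 31 days: 619 − 31 = 588 left.
June 1886 has 30 days: 588 − 30 = 558 left.
July 1886 has 31 days: 558 − 31 = 527 left.
August 1886 has 31 days: 527 − 31 = 496 left.
September 1886 has 30 days: 496 − 30 = 466 left.
October 1886 has 31 days: 466 − 31 = 435 left.
November 1886 has 30 days: 435 − 30 = 405 left.
December 1886 has 31 days: 405 − 31 = 374 left.
January 1887 has 31 days: 374 − 31 = 343 left.
February 1887 has 28 days (1887 is not a leap year): 343 − 28 = 315 left.
March 1887 has 31 days: 315 − 31 = 284 left.
April 1887 has 30 days: 284 − 30 = 254 left.
May 1887 has 31 days: 254 − 31 = 223 left.
June 1887 has 30 days: 223 − 30 = 193 left.
July 1887 has 31 days: 193 − 31 = 162 left.
August 1887 has 31 days: 162 − 31 = 131 left.
September 1887 has 30 days: 131 − 30 = 101 left.
October 1887 has 31 days: 101 − 31 = 70 left.
November 1887 has 30 days: 70 − 30 = 40 left.
December 1887 has 31 days: 40 − 31 = 9 left.
9 days into January 1888 → January 9, 1888.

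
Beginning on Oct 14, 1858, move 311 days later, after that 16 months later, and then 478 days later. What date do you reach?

April 13, 1862

Counting forward 311 days from October 14, 1858:
October has 31 days, so 31 − 14 = 17 days remain after October 14, 1858; 311 − 17 = 294 left.
November 1858 has 30 days: 294 − 30 = 264 left.
December 1858 has 31 days: 264 − 31 = 233 left.
January 1859 has 31 days: 233 − 31 = 202 left.
February 1859 has 28 days (1859 is not a leap year): 202 − 28 = 174 left.
March 1859 has 31 days: 174 − 31 = 143 left.
April 1859 has 30 days: 143 − 30 = 113 left.
May 1859 has 31 days: 113 − 31 = 82 left.
June 1859 has 30 days: 82 − 30 = 52 left.
July 1859 has 31 days: 52 − 31 = 21 left.
21 days into August 1859 → August 21, 1859.
Counting forward 16 months from August 21, 1859:
month 8 + 16 = 24, which is month 12 of year 1860 → December 1860.
Day 21 is valid in December, giving December 21, 1860.
Adding 478 days from December 21, 1860:
December has 31 days, so 31 − 21 = 10 days remain after December 21, 1860; 478 − 10 = 468 left.
January 1861 has 31 days: 468 − 31 = 437 left.
February 1861 has 28 days (1861 is not a leap year): 437 − 28 = 409 left.
March 1861 has 31 days: 409 − 31 = 378 left.
April 1861 has 30 days: 378 − 30 = 348 left.
May 1861 has 31 days: 348 − 31 = 317 left.
June 1861 has 30 days: 317 − 30 = 287 left.
July 1861 has 31 days: 287 − 31 = 256 left.
August 1861 has 31 days: 256 − 31 = 225 left.
September 1861 has 30 days: 225 − 30 = 195 left.
October 1861 has 31 days: 195 − 31 = 164 left.
November 1861 has 30 days: 164 − 30 = 134 left.
December 1861 has 31 days: 134 − 31 = 103 left.
January 1862 has 31 days: 103 − 31 = 72 left.
February 1862 has 28 days (1862 is not a leap year): 72 − 28 = 44 left.
March 1862 has 31 days: 44 − 31 = 13 left.
13 days into April 1862 → April 13, 1862.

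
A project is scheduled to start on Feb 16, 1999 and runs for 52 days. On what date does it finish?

April 9, 1999

Adding 52 days from February 16, 1999.
February has 28 days, so 28 − 16 = 12 days remain after February 16, 1999; 52 − 12 = 40 left.
March 1999 has 31 days: 40 − 31 = 9 left.
9 days into April 1999 → April 9, 1999.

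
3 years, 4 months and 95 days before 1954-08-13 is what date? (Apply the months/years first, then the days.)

Subtracting 3 years, 4 months and 95 days from August 13, 1954: first the month/year part, then the days.
-3 years → 1951; month 8 − 4 = 4 → April 1951.
Day 13 is valid in April, giving April 13, 1951.
Now subtract 95 days from April 13, 1951.
Going back 13 days from April 13, 1951 reaches the end of the previous month; 95 − 13 = 82 left.
March 1951 has 31 days: 82 − 31 = 51 left.
February 1951 has 28 days (1951 is not a leap year): 51 − 28 = 23 left.
January 1951 has 31 days; 31 − 23 = 8 → January 8, 1951.

January 8, 1951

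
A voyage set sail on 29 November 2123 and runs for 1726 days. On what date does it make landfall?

Advancing 1726 days from November 29, 2123.
November has 30 days, so 30 − 29 = 1 day remains after November 29, 2123; 1726 − 1 = 1725 left.
December 2123 has 31 days: 1725 − 31 = 1694 left.
January 2124 has 31 days: 1694 − 31 = 1663 left.
February 2124 has 29 days (2124 is a leap year): 1663 − 29 = 1634 left.
March 2124 has 31 days: 1634 − 31 = 1603 left.
April 2124 has 30 days: 1603 − 30 = 1573 left.
May 2124 has 31 days: 1573 − 31 = 1542 left.
June 2124 has 30 days: 1542 − 30 = 1512 left.
July 2124 has 31 days: 1512 − 31 = 1481 left.
August 2124 has 31 days: 1481 − 31 = 1450 left.
September 2124 has 30 days: 1450 − 30 = 1420 left.
October 2124 has 31 days: 1420 − 31 = 1389 left.
November 2124 has 30 days: 1389 − 30 = 1359 left.
December 2124 has 31 days: 1359 − 31 = 1328 left.
January 2125 has 31 days: 1328 − 31 = 1297 left.
February 2125 has 28 days (2125 is not a leap year): 1297 − 28 = 1269 left.
March 2125 has 31 days: 1269 − 31 = 1238 left.
April 2125 has 30 days: 1238 − 30 = 1208 left.
May 2125 has 31 days: 1208 − 31 = 1177 left.
June 2125 has 30 days: 1177 − 30 = 1147 left.
July 2125 has 31 days: 1147 − 31 = 1116 left.
August 2125 has 31 days: 1116 − 31 = 1085 left.
September 2125 has 30 days: 1085 − 30 = 1055 left.
October 2125 has 31 days: 1055 − 31 = 1024 left.
November 2125 has 30 days: 1024 − 30 = 994 left.
December 2125 has 31 days: 994 − 31 = 963 left.
January 2126 has 31 days: 963 − 31 = 932 left.
February 2126 has 28 days (2126 is not a leap year): 932 − 28 = 904 left.
March 2126 has 31 days: 904 − 31 = 873 left.
April 2126 has 30 days: 873 − 30 = 843 left.
May 2126 has 31 days: 843 − 31 = 812 left.
June 2126 has 30 days: 812 − 30 = 782 left.
July 2126 has 31 days: 782 − 31 = 751 left.
August 2126 has 31 days: 751 − 31 = 720 left.
September 2126 has 30 days: 720 − 30 = 690 left.
October 2126 has 31 days: 690 − 31 = 659 left.
November 2126 has 30 days: 659 − 30 = 629 left.
December 2126 has 31 days: 629 − 31 = 598 left.
January 2127 has 31 days: 598 − 31 = 567 left.
February 2127 has 28 days (2127 is not a leap year): 567 − 28 = 539 left.
March 2127 has 31 days: 539 − 31 = 508 left.
April 2127 has 30 days: 508 − 30 = 478 left.
May 2127 has 31 days: 478 − 31 = 447 left.
June 2127 has 30 days: 447 − 30 = 417 left.
July 2127 has 31 days: 417 − 31 = 386 left.
August 2127 has 31 days: 386 − 31 = 355 left.
September 2127 has 30 days: 355 − 30 = 325 left.
October 2127 has 31 days: 325 − 31 = 294 left.
November 2127 has 30 days: 294 − 30 = 264 left.
December 2127 has 31 days: 264 − 31 = 233 left.
January 2128 has 31 days: 233 − 31 = 202 left.
February 2128 has 29 days (2128 is a leap year): 202 − 29 = 173 left.
March 2128 has 31 days: 173 − 31 = 142 left.
April 2128 has 30 days: 142 − 30 = 112 left.
May 2128 has 31 days: 112 − 31 = 81 left.
June 2128 has 30 days: 81 − 30 = 51 left.
July 2128 has 31 days: 51 − 31 = 20 left.
20 days into August 2128 → August 20, 2128.

August 20, 2128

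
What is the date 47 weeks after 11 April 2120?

Adding 47 weeks = 329 days from April 11, 2120.
April has 30 days, so 30 − 11 = 19 days remain after April 11, 2120; 329 − 19 = 310 left.
May 2120 has 31 days: 310 − 31 = 279 left.
June 2120 has 30 days: 279 − 30 = 249 left.
July 2120 has 31 days: 249 − 31 = 218 left.
August 2120 has 31 days: 218 − 31 = 187 left.
September 2120 has 30 days: 187 − 30 = 157 left.
October 2120 has 31 days: 157 − 31 = 126 left.
November 2120 has 30 days: 126 − 30 = 96 left.
December 2120 has 31 days: 96 − 31 = 65 left.
January 2121 has 31 days: 65 − 31 = 34 left.
February 2121 has 28 days (2121 is not a leap year): 34 − 28 = 6 left.
6 days into March 2121 → March 6, 2121.

March 6, 2121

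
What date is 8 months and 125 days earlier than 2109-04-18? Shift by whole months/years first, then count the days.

Going back 8 months and 125 days from April 18, 2109: first the month/year part, then the days.
month 4 − 8 = -4, which is month 8 of year 2108 → August 2108.
Day 18 is valid in August, giving August 18, 2108.
Now subtract 125 days from August 18, 2108.
Going back 18 days from August 18, 2108 reaches the end of the previous month; 125 − 18 = 107 left.
July 2108 has 31 days: 107 − 31 = 76 left.
June 2108 has 30 days: 76 − 30 = 46 left.
May 2108 has 31 days: 46 − 31 = 15 left.
April 2108 has 30 days; 30 − 15 = 15 → April 15, 2108.

April 15, 2108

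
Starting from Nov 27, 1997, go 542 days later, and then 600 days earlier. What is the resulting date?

September 30, 1997

Adding 542 days from November 27, 1997:
November has 30 days, so 30 − 27 = 3 days remain after November 27, 1997; 542 − 3 = 539 left.
December 1997 has 31 days: 539 − 31 = 508 left.
January 1998 has 31 days: 508 − 31 = 477 left.
February 1998 has 28 days (1998 is not a leap year): 477 − 28 = 449 left.
March 1998 has 31 days: 449 − 31 = 418 left.
April 1998 has 30 days: 418 − 30 = 388 left.
May 1998 has 31 days: 388 − 31 = 357 left.
June 1998 has 30 days: 357 − 30 = 327 left.
July 1998 has 31 days: 327 − 31 = 296 left.
August 1998 has 31 days: 296 − 31 = 265 left.
September 1998 has 30 days: 265 − 30 = 235 left.
October 1998 has 31 days: 235 − 31 = 204 left.
November 1998 has 30 days: 204 − 30 = 174 left.
December 1998 has 31 days: 174 − 31 = 143 left.
January 1999 has 31 days: 143 − 31 = 112 left.
February 1999 has 28 days (1999 is not a leap year): 112 − 28 = 84 left.
March 1999 has 31 days: 84 − 31 = 53 left.
April 1999 has 30 days: 53 − 30 = 23 left.
23 days into May 1999 → May 23, 1999.
Going back 600 days from May 23, 1999:
Going back 23 days from May 23, 1999 reaches the end of the previous month; 600 − 23 = 577 left.
April 1999 has 30 days: 577 − 30 = 547 left.
March 1999 has 31 days: 547 − 31 = 516 left.
February 1999 has 28 days (1999 is not a leap year): 516 − 28 = 488 left.
January 1999 has 31 days: 488 − 31 = 457 left.
December 1998 has 31 days: 457 − 31 = 426 left.
November 1998 has 30 days: 426 − 30 = 396 left.
October 1998 has 31 days: 396 − 31 = 365 left.
September 1998 has 30 days: 365 − 30 = 335 left.
August 1998 has 31 days: 335 − 31 = 304 left.
July 1998 has 31 days: 304 − 31 = 273 left.
June 1998 has 30 days: 273 − 30 = 243 left.
May 1998 has 31 days: 243 − 31 = 212 left.
April 1998 has 30 days: 212 − 30 = 182 left.
March 1998 has 31 days: 182 − 31 = 151 left.
February 1998 has 28 days (1998 is not a leap year): 151 − 28 = 123 left.
January 1998 has 31 days: 123 − 31 = 92 left.
December 1997 has 31 days: 92 − 31 = 61 left.
November 1997 has 30 days: 61 − 30 = 31 left.
October 1997 has 31 days: 31 − 31 = 0 left.
September 1997 has 30 days; 30 − 0 = 30 → September 30, 1997.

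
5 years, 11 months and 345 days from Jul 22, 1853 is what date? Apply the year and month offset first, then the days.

June 1, 1860

Counting forward 5 years, 11 months and 345 days from July 22, 1853: first the month/year part, then the days.
+5 years → 1858; month 7 + 11 = 18, which is month 6 of year 1859 → June 1859.
Day 22 is valid in June, giving June 22, 1859.
Now add 345 days from June 22, 1859.
June has 30 days, so 30 − 22 = 8 days remain after June 22, 1859; 345 − 8 = 337 left.
July 1859 has 31 days: 337 − 31 = 306 left.
August 1859 has 31 days: 306 − 31 = 275 left.
September 1859 has 30 days: 275 − 30 = 245 left.
October 1859 has 31 days: 245 − 31 = 214 left.
November 1859 has 30 days: 214 − 30 = 184 left.
December 1859 has 31 days: 184 − 31 = 153 left.
January 1860 has 31 days: 153 − 31 = 122 left.
February 1860 has 29 days (1860 is a leap year): 122 − 29 = 93 left.
March 1860 has 31 days: 93 − 31 = 62 left.
April 1860 has 30 days: 62 − 30 = 32 left.
May 1860 has 31 days: 32 − 31 = 1 left.
1 day into June 1860 → June 1, 1860.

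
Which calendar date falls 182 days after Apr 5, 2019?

October 4, 2019

Adding 182 days from April 5, 2019.
April has 30 days, so 30 − 5 = 25 days remain after April 5, 2019; 182 − 25 = 157 left.
May 2019 has 31 days: 157 − 31 = 126 left.
June 2019 has 30 days: 126 − 30 = 96 left.
July 2019 has 31 days: 96 − 31 = 65 left.
August 2019 has 31 days: 65 − 31 = 34 left.
September 2019 has 30 days: 34 − 30 = 4 left.
4 days into October 2019 → October 4, 2019.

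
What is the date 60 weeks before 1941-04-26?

March 2, 1940

Subtracting 60 weeks = 420 days from April 26, 1941.
Going back 26 days from April 26, 1941 reaches the end of the previous month; 420 − 26 = 394 left.
March 1941 has 31 days: 394 − 31 = 363 left.
February 1941 has 28 days (1941 is not a leap year): 363 − 28 = 335 left.
January 1941 has 31 days: 335 − 31 = 304 left.
December 1940 has 31 days: 304 − 31 = 273 left.
November 1940 has 30 days: 273 − 30 = 243 left.
October 1940 has 31 days: 243 − 31 = 212 left.
September 1940 has 30 days: 212 − 30 = 182 left.
August 1940 has 31 days: 182 − 31 = 151 left.
July 1940 has 31 days: 151 − 31 = 120 left.
June 1940 has 30 days: 120 − 30 = 90 left.
May 1940 has 31 days: 90 − 31 = 59 left.
April 1940 has 30 days: 59 − 30 = 29 left.
March 1940 has 31 days; 31 − 29 = 2 → March 2, 1940.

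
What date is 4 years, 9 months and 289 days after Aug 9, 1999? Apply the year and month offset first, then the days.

Adding 4 years, 9 months and 289 days from August 9, 1999: first the month/year part, then the days.
+4 years → 2003; month 8 + 9 = 17, which is month 5 of year 2004 → May 2004.
Day 9 is valid in May, giving May 9, 2004.
Now add 289 days from May 9, 2004.
May has 31 days, so 31 − 9 = 22 days remain after May 9, 2004; 289 − 22 = 267 left.
June 2004 has 30 days: 267 − 30 = 237 left.
July 2004 has 31 days: 237 − 31 = 206 left.
August 2004 has 31 days: 206 − 31 = 175 left.
September 2004 has 30 days: 175 − 30 = 145 left.
October 2004 has 31 days: 145 − 31 = 114 left.
November 2004 has 30 days: 114 − 30 = 84 left.
December 2004 has 31 days: 84 − 31 = 53 left.
January 2005 has 31 days: 53 − 31 = 22 left.
22 days into February 2005 → February 22, 2005.

February 22, 2005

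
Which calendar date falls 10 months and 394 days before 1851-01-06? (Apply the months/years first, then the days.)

Counting back 10 months and 394 days from January 6, 1851: first the month/year part, then the days.
month 1 − 10 = -9, which is month 3 of year 1850 → March 1850.
Day 6 is valid in March, giving March 6, 1850.
Now subtract 394 days from March 6, 1850.
Going back 6 days from March 6, 1850 reaches the end of the previous month; 394 − 6 = 388 left.
February 1850 has 28 days (1850 is not a leap year): 388 − 28 = 360 left.
January 1850 has 31 days: 360 − 31 = 329 left.
December 1849 has 31 days: 329 − 31 = 298 left.
November 1849 has 30 days: 298 − 30 = 268 left.
October 1849 has 31 days: 268 − 31 = 237 left.
September 1849 has 30 days: 237 − 30 = 207 left.
August 1849 has 31 days: 207 − 31 = 176 left.
July 1849 has 31 days: 176 − 31 = 145 left.
June 1849 has 30 days: 145 − 30 = 115 left.
May 1849 has 31 days: 115 − 31 = 84 left.
April 1849 has 30 days: 84 − 30 = 54 left.
March 1849 has 31 days: 54 − 31 = 23 left.
February 1849 has 28 days; 28 − 23 = 5 → February 5, 1849.

February 5, 1849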